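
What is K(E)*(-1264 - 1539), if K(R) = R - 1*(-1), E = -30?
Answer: 81287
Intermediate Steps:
K(R) = 1 + R (K(R) = R + 1 = 1 + R)
K(E)*(-1264 - 1539) = (1 - 30)*(-1264 - 1539) = -29*(-2803) = 81287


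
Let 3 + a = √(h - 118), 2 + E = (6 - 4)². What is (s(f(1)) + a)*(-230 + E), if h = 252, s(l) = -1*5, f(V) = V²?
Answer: 1824 - 228*√134 ≈ -815.29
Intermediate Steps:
s(l) = -5
E = 2 (E = -2 + (6 - 4)² = -2 + 2² = -2 + 4 = 2)
a = -3 + √134 (a = -3 + √(252 - 118) = -3 + √134 ≈ 8.5758)
(s(f(1)) + a)*(-230 + E) = (-5 + (-3 + √134))*(-230 + 2) = (-8 + √134)*(-228) = 1824 - 228*√134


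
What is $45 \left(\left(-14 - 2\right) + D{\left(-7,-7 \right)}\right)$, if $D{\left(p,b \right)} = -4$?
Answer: $-900$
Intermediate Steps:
$45 \left(\left(-14 - 2\right) + D{\left(-7,-7 \right)}\right) = 45 \left(\left(-14 - 2\right) - 4\right) = 45 \left(-16 - 4\right) = 45 \left(-20\right) = -900$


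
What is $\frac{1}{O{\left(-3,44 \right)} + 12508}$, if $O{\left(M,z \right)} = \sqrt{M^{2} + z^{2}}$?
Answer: $\frac{12508}{156448119} - \frac{\sqrt{1945}}{156448119} \approx 7.9668 \cdot 10^{-5}$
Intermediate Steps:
$\frac{1}{O{\left(-3,44 \right)} + 12508} = \frac{1}{\sqrt{\left(-3\right)^{2} + 44^{2}} + 12508} = \frac{1}{\sqrt{9 + 1936} + 12508} = \frac{1}{\sqrt{1945} + 12508} = \frac{1}{12508 + \sqrt{1945}}$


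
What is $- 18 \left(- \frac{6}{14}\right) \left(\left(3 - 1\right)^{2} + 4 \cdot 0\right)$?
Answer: $\frac{216}{7} \approx 30.857$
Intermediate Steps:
$- 18 \left(- \frac{6}{14}\right) \left(\left(3 - 1\right)^{2} + 4 \cdot 0\right) = - 18 \left(\left(-6\right) \frac{1}{14}\right) \left(2^{2} + 0\right) = \left(-18\right) \left(- \frac{3}{7}\right) \left(4 + 0\right) = \frac{54}{7} \cdot 4 = \frac{216}{7}$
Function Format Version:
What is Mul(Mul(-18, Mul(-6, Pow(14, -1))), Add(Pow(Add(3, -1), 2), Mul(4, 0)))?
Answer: Rational(216, 7) ≈ 30.857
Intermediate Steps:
Mul(Mul(-18, Mul(-6, Pow(14, -1))), Add(Pow(Add(3, -1), 2), Mul(4, 0))) = Mul(Mul(-18, Mul(-6, Rational(1, 14))), Add(Pow(2, 2), 0)) = Mul(Mul(-18, Rational(-3, 7)), Add(4, 0)) = Mul(Rational(54, 7), 4) = Rational(216, 7)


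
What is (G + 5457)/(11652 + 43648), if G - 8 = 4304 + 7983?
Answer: 634/1975 ≈ 0.32101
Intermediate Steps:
G = 12295 (G = 8 + (4304 + 7983) = 8 + 12287 = 12295)
(G + 5457)/(11652 + 43648) = (12295 + 5457)/(11652 + 43648) = 17752/55300 = 17752*(1/55300) = 634/1975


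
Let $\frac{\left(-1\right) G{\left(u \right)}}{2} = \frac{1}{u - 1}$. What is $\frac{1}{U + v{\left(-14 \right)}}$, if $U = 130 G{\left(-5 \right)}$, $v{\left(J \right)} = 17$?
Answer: $\frac{3}{181} \approx 0.016575$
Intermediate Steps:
$G{\left(u \right)} = - \frac{2}{-1 + u}$ ($G{\left(u \right)} = - \frac{2}{u - 1} = - \frac{2}{-1 + u}$)
$U = \frac{130}{3}$ ($U = 130 \left(- \frac{2}{-1 - 5}\right) = 130 \left(- \frac{2}{-6}\right) = 130 \left(\left(-2\right) \left(- \frac{1}{6}\right)\right) = 130 \cdot \frac{1}{3} = \frac{130}{3} \approx 43.333$)
$\frac{1}{U + v{\left(-14 \right)}} = \frac{1}{\frac{130}{3} + 17} = \frac{1}{\frac{181}{3}} = \frac{3}{181}$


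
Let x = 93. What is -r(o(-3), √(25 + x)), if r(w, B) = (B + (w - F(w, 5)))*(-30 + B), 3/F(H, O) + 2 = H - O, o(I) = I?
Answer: -199 + 327*√118/10 ≈ 156.21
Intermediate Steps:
F(H, O) = 3/(-2 + H - O) (F(H, O) = 3/(-2 + (H - O)) = 3/(-2 + H - O))
r(w, B) = (-30 + B)*(B + w - 3/(-7 + w)) (r(w, B) = (B + (w - 3/(-2 + w - 1*5)))*(-30 + B) = (B + (w - 3/(-2 + w - 5)))*(-30 + B) = (B + (w - 3/(-7 + w)))*(-30 + B) = (B + w - 3/(-7 + w))*(-30 + B) = (-30 + B)*(B + w - 3/(-7 + w)))
-r(o(-3), √(25 + x)) = -(90 - 3*√(25 + 93) + (-7 - 3)*((√(25 + 93))² - 30*√(25 + 93) - 30*(-3) + √(25 + 93)*(-3)))/(-7 - 3) = -(90 - 3*√118 - 10*((√118)² - 30*√118 + 90 + √118*(-3)))/(-10) = -(-1)*(90 - 3*√118 - 10*(118 - 30*√118 + 90 - 3*√118))/10 = -(-1)*(90 - 3*√118 - 10*(208 - 33*√118))/10 = -(-1)*(90 - 3*√118 + (-2080 + 330*√118))/10 = -(-1)*(-1990 + 327*√118)/10 = -(199 - 327*√118/10) = -199 + 327*√118/10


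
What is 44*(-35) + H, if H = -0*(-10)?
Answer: -1540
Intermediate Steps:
H = 0 (H = -1*0 = 0)
44*(-35) + H = 44*(-35) + 0 = -1540 + 0 = -1540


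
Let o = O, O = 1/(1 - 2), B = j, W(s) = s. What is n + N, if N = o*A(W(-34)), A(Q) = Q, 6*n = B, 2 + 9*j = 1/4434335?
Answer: 2710856797/79818030 ≈ 33.963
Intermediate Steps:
j = -2956223/13303005 (j = -2/9 + (⅑)/4434335 = -2/9 + (⅑)*(1/4434335) = -2/9 + 1/39909015 = -2956223/13303005 ≈ -0.22222)
B = -2956223/13303005 ≈ -0.22222
n = -2956223/79818030 (n = (⅙)*(-2956223/13303005) = -2956223/79818030 ≈ -0.037037)
O = -1 (O = 1/(-1) = -1)
o = -1
N = 34 (N = -1*(-34) = 34)
n + N = -2956223/79818030 + 34 = 2710856797/79818030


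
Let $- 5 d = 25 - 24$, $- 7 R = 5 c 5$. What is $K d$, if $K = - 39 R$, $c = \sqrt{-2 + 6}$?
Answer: $- \frac{390}{7} \approx -55.714$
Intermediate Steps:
$c = 2$ ($c = \sqrt{4} = 2$)
$R = - \frac{50}{7}$ ($R = - \frac{5 \cdot 2 \cdot 5}{7} = - \frac{5 \cdot 10}{7} = \left(- \frac{1}{7}\right) 50 = - \frac{50}{7} \approx -7.1429$)
$d = - \frac{1}{5}$ ($d = - \frac{25 - 24}{5} = \left(- \frac{1}{5}\right) 1 = - \frac{1}{5} \approx -0.2$)
$K = \frac{1950}{7}$ ($K = \left(-39\right) \left(- \frac{50}{7}\right) = \frac{1950}{7} \approx 278.57$)
$K d = \frac{1950}{7} \left(- \frac{1}{5}\right) = - \frac{390}{7}$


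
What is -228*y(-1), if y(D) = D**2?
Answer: -228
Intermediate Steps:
-228*y(-1) = -228*(-1)**2 = -228*1 = -228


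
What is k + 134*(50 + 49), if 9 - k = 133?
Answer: 13142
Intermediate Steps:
k = -124 (k = 9 - 1*133 = 9 - 133 = -124)
k + 134*(50 + 49) = -124 + 134*(50 + 49) = -124 + 134*99 = -124 + 13266 = 13142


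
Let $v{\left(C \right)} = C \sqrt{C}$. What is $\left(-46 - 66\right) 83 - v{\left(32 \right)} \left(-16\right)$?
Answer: $-9296 + 2048 \sqrt{2} \approx -6399.7$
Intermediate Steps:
$v{\left(C \right)} = C^{\frac{3}{2}}$
$\left(-46 - 66\right) 83 - v{\left(32 \right)} \left(-16\right) = \left(-46 - 66\right) 83 - 32^{\frac{3}{2}} \left(-16\right) = \left(-112\right) 83 - 128 \sqrt{2} \left(-16\right) = -9296 - - 2048 \sqrt{2} = -9296 + 2048 \sqrt{2}$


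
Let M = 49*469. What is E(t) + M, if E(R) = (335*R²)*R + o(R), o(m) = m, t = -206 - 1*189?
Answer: -20645985539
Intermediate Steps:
t = -395 (t = -206 - 189 = -395)
E(R) = R + 335*R³ (E(R) = (335*R²)*R + R = 335*R³ + R = R + 335*R³)
M = 22981
E(t) + M = (-395 + 335*(-395)³) + 22981 = (-395 + 335*(-61629875)) + 22981 = (-395 - 20646008125) + 22981 = -20646008520 + 22981 = -20645985539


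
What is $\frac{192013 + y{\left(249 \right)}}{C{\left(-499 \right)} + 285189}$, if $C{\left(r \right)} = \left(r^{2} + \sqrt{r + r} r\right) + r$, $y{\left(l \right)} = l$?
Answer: $\frac{102608499042}{285074586479} + \frac{95938738 i \sqrt{998}}{285074586479} \approx 0.35994 + 0.010632 i$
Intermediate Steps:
$C{\left(r \right)} = r + r^{2} + \sqrt{2} r^{\frac{3}{2}}$ ($C{\left(r \right)} = \left(r^{2} + \sqrt{2 r} r\right) + r = \left(r^{2} + \sqrt{2} \sqrt{r} r\right) + r = \left(r^{2} + \sqrt{2} r^{\frac{3}{2}}\right) + r = r + r^{2} + \sqrt{2} r^{\frac{3}{2}}$)
$\frac{192013 + y{\left(249 \right)}}{C{\left(-499 \right)} + 285189} = \frac{192013 + 249}{\left(-499 + \left(-499\right)^{2} + \sqrt{2} \left(-499\right)^{\frac{3}{2}}\right) + 285189} = \frac{192262}{\left(-499 + 249001 + \sqrt{2} \left(- 499 i \sqrt{499}\right)\right) + 285189} = \frac{192262}{\left(-499 + 249001 - 499 i \sqrt{998}\right) + 285189} = \frac{192262}{\left(248502 - 499 i \sqrt{998}\right) + 285189} = \frac{192262}{533691 - 499 i \sqrt{998}}$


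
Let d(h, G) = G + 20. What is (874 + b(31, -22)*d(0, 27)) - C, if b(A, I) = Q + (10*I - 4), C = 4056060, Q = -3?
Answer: -4065855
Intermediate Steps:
b(A, I) = -7 + 10*I (b(A, I) = -3 + (10*I - 4) = -3 + (-4 + 10*I) = -7 + 10*I)
d(h, G) = 20 + G
(874 + b(31, -22)*d(0, 27)) - C = (874 + (-7 + 10*(-22))*(20 + 27)) - 1*4056060 = (874 + (-7 - 220)*47) - 4056060 = (874 - 227*47) - 4056060 = (874 - 10669) - 4056060 = -9795 - 4056060 = -4065855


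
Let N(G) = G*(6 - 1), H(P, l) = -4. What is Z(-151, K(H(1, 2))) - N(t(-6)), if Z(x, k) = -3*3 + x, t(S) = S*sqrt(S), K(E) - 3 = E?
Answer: -160 + 30*I*sqrt(6) ≈ -160.0 + 73.485*I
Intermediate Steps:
K(E) = 3 + E
t(S) = S**(3/2)
Z(x, k) = -9 + x
N(G) = 5*G (N(G) = G*5 = 5*G)
Z(-151, K(H(1, 2))) - N(t(-6)) = (-9 - 151) - 5*(-6)**(3/2) = -160 - 5*(-6*I*sqrt(6)) = -160 - (-30)*I*sqrt(6) = -160 + 30*I*sqrt(6)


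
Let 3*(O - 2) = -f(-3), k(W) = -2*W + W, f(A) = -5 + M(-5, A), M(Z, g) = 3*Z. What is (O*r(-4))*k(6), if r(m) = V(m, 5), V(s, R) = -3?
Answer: 156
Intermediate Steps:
f(A) = -20 (f(A) = -5 + 3*(-5) = -5 - 15 = -20)
r(m) = -3
k(W) = -W
O = 26/3 (O = 2 + (-1*(-20))/3 = 2 + (⅓)*20 = 2 + 20/3 = 26/3 ≈ 8.6667)
(O*r(-4))*k(6) = ((26/3)*(-3))*(-1*6) = -26*(-6) = 156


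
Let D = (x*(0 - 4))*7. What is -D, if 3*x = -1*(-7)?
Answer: 196/3 ≈ 65.333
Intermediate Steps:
x = 7/3 (x = (-1*(-7))/3 = (⅓)*7 = 7/3 ≈ 2.3333)
D = -196/3 (D = (7*(0 - 4)/3)*7 = ((7/3)*(-4))*7 = -28/3*7 = -196/3 ≈ -65.333)
-D = -1*(-196/3) = 196/3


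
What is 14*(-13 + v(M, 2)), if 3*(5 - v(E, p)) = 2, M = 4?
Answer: -364/3 ≈ -121.33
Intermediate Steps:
v(E, p) = 13/3 (v(E, p) = 5 - ⅓*2 = 5 - ⅔ = 13/3)
14*(-13 + v(M, 2)) = 14*(-13 + 13/3) = 14*(-26/3) = -364/3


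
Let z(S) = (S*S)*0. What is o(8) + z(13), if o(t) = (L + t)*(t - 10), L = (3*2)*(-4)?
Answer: 32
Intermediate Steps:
z(S) = 0 (z(S) = S**2*0 = 0)
L = -24 (L = 6*(-4) = -24)
o(t) = (-24 + t)*(-10 + t) (o(t) = (-24 + t)*(t - 10) = (-24 + t)*(-10 + t))
o(8) + z(13) = (240 + 8**2 - 34*8) + 0 = (240 + 64 - 272) + 0 = 32 + 0 = 32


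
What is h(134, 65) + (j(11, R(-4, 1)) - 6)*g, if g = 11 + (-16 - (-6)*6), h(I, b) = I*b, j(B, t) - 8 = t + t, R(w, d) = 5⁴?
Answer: 47522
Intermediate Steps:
R(w, d) = 625
j(B, t) = 8 + 2*t (j(B, t) = 8 + (t + t) = 8 + 2*t)
g = 31 (g = 11 + (-16 - 1*(-36)) = 11 + (-16 + 36) = 11 + 20 = 31)
h(134, 65) + (j(11, R(-4, 1)) - 6)*g = 134*65 + ((8 + 2*625) - 6)*31 = 8710 + ((8 + 1250) - 6)*31 = 8710 + (1258 - 6)*31 = 8710 + 1252*31 = 8710 + 38812 = 47522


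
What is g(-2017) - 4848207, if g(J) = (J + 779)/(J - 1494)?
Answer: -17022053539/3511 ≈ -4.8482e+6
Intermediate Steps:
g(J) = (779 + J)/(-1494 + J)
g(-2017) - 4848207 = (779 - 2017)/(-1494 - 2017) - 4848207 = -1238/(-3511) - 4848207 = -1/3511*(-1238) - 4848207 = 1238/3511 - 4848207 = -17022053539/3511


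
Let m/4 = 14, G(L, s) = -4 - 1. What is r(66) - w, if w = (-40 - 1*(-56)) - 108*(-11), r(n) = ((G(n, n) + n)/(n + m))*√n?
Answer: -1204 + √66/2 ≈ -1199.9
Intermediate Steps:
G(L, s) = -5
m = 56 (m = 4*14 = 56)
r(n) = √n*(-5 + n)/(56 + n) (r(n) = ((-5 + n)/(n + 56))*√n = ((-5 + n)/(56 + n))*√n = √n*(-5 + n)/(56 + n))
w = 1204 (w = (-40 + 56) + 1188 = 16 + 1188 = 1204)
r(66) - w = √66*(-5 + 66)/(56 + 66) - 1*1204 = √66*61/122 - 1204 = √66*(1/122)*61 - 1204 = √66/2 - 1204 = -1204 + √66/2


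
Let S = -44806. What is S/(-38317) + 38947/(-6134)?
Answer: -1217492195/235036478 ≈ -5.1800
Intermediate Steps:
S/(-38317) + 38947/(-6134) = -44806/(-38317) + 38947/(-6134) = -44806*(-1/38317) + 38947*(-1/6134) = 44806/38317 - 38947/6134 = -1217492195/235036478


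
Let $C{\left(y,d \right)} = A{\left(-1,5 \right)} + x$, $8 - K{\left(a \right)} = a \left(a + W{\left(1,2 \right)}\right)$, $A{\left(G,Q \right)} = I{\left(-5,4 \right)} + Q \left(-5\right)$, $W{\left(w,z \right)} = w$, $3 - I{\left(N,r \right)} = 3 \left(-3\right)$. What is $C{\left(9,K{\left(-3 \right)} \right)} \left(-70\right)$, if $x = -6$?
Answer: $1330$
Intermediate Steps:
$I{\left(N,r \right)} = 12$ ($I{\left(N,r \right)} = 3 - 3 \left(-3\right) = 3 - -9 = 3 + 9 = 12$)
$A{\left(G,Q \right)} = 12 - 5 Q$ ($A{\left(G,Q \right)} = 12 + Q \left(-5\right) = 12 - 5 Q$)
$K{\left(a \right)} = 8 - a \left(1 + a\right)$ ($K{\left(a \right)} = 8 - a \left(a + 1\right) = 8 - a \left(1 + a\right)$)
$C{\left(y,d \right)} = -19$ ($C{\left(y,d \right)} = \left(12 - 25\right) - 6 = -13 - 6 = -19$)
$C{\left(9,K{\left(-3 \right)} \right)} \left(-70\right) = \left(-19\right) \left(-70\right) = 1330$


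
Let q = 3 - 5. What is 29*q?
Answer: -58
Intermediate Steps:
q = -2
29*q = 29*(-2) = -58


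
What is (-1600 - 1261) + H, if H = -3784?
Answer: -6645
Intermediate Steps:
(-1600 - 1261) + H = (-1600 - 1261) - 3784 = -2861 - 3784 = -6645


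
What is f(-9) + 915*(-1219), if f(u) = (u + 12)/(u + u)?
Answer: -6692311/6 ≈ -1.1154e+6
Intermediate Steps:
f(u) = (12 + u)/(2*u) (f(u) = (12 + u)/((2*u)) = (12 + u)*(1/(2*u)) = (12 + u)/(2*u))
f(-9) + 915*(-1219) = (1/2)*(12 - 9)/(-9) + 915*(-1219) = (1/2)*(-1/9)*3 - 1115385 = -1/6 - 1115385 = -6692311/6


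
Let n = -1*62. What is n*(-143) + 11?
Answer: 8877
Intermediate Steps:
n = -62
n*(-143) + 11 = -62*(-143) + 11 = 8866 + 11 = 8877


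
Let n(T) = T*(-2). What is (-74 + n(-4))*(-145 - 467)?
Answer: 40392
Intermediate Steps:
n(T) = -2*T
(-74 + n(-4))*(-145 - 467) = (-74 - 2*(-4))*(-145 - 467) = (-74 + 8)*(-612) = -66*(-612) = 40392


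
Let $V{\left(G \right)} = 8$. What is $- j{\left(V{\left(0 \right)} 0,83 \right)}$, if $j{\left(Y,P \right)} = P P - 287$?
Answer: $-6602$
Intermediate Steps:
$j{\left(Y,P \right)} = -287 + P^{2}$ ($j{\left(Y,P \right)} = P^{2} - 287 = -287 + P^{2}$)
$- j{\left(V{\left(0 \right)} 0,83 \right)} = - (-287 + 83^{2}) = - (-287 + 6889) = \left(-1\right) 6602 = -6602$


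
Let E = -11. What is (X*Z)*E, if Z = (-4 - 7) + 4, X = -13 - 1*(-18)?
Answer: 385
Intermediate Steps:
X = 5 (X = -13 + 18 = 5)
Z = -7 (Z = -11 + 4 = -7)
(X*Z)*E = (5*(-7))*(-11) = -35*(-11) = 385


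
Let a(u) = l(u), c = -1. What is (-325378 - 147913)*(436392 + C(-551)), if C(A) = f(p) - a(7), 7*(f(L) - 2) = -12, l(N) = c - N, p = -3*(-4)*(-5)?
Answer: -206544327626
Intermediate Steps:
p = -60 (p = 12*(-5) = -60)
l(N) = -1 - N
a(u) = -1 - u
f(L) = 2/7 (f(L) = 2 + (1/7)*(-12) = 2 - 12/7 = 2/7)
C(A) = 58/7 (C(A) = 2/7 - (-1 - 1*7) = 2/7 - (-1 - 7) = 2/7 - 1*(-8) = 2/7 + 8 = 58/7)
(-325378 - 147913)*(436392 + C(-551)) = (-325378 - 147913)*(436392 + 58/7) = -473291*3054802/7 = -206544327626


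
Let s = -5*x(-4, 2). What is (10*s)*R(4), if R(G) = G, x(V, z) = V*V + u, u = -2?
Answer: -2800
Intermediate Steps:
x(V, z) = -2 + V² (x(V, z) = V*V - 2 = V² - 2 = -2 + V²)
s = -70 (s = -5*(-2 + (-4)²) = -5*(-2 + 16) = -5*14 = -70)
(10*s)*R(4) = (10*(-70))*4 = -700*4 = -2800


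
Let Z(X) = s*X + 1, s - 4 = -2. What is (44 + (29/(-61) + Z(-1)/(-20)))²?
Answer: 2826091921/1488400 ≈ 1898.7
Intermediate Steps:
s = 2 (s = 4 - 2 = 2)
Z(X) = 1 + 2*X (Z(X) = 2*X + 1 = 1 + 2*X)
(44 + (29/(-61) + Z(-1)/(-20)))² = (44 + (29/(-61) + (1 + 2*(-1))/(-20)))² = (44 + (29*(-1/61) + (1 - 2)*(-1/20)))² = (44 + (-29/61 - 1*(-1/20)))² = (44 + (-29/61 + 1/20))² = (44 - 519/1220)² = (53161/1220)² = 2826091921/1488400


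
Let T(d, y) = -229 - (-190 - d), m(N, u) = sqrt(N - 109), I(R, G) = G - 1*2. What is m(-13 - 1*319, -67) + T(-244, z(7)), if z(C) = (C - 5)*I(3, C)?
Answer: -283 + 21*I ≈ -283.0 + 21.0*I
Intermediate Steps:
I(R, G) = -2 + G (I(R, G) = G - 2 = -2 + G)
z(C) = (-5 + C)*(-2 + C) (z(C) = (C - 5)*(-2 + C) = (-5 + C)*(-2 + C))
m(N, u) = sqrt(-109 + N)
T(d, y) = -39 + d (T(d, y) = -229 + (190 + d) = -39 + d)
m(-13 - 1*319, -67) + T(-244, z(7)) = sqrt(-109 + (-13 - 1*319)) + (-39 - 244) = sqrt(-109 + (-13 - 319)) - 283 = sqrt(-109 - 332) - 283 = sqrt(-441) - 283 = 21*I - 283 = -283 + 21*I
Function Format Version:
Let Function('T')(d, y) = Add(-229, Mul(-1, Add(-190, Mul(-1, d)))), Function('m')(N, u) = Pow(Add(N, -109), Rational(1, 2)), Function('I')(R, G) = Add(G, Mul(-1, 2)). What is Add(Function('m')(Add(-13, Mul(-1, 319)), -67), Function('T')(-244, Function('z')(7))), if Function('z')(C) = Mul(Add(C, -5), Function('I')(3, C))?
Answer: Add(-283, Mul(21, I)) ≈ Add(-283.00, Mul(21.000, I))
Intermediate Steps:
Function('I')(R, G) = Add(-2, G) (Function('I')(R, G) = Add(G, -2) = Add(-2, G))
Function('z')(C) = Mul(Add(-5, C), Add(-2, C)) (Function('z')(C) = Mul(Add(C, -5), Add(-2, C)) = Mul(Add(-5, C), Add(-2, C)))
Function('m')(N, u) = Pow(Add(-109, N), Rational(1, 2))
Function('T')(d, y) = Add(-39, d) (Function('T')(d, y) = Add(-229, Add(190, d)) = Add(-39, d))
Add(Function('m')(Add(-13, Mul(-1, 319)), -67), Function('T')(-244, Function('z')(7))) = Add(Pow(Add(-109, Add(-13, Mul(-1, 319))), Rational(1, 2)), Add(-39, -244)) = Add(Pow(Add(-109, Add(-13, -319)), Rational(1, 2)), -283) = Add(Pow(Add(-109, -332), Rational(1, 2)), -283) = Add(Pow(-441, Rational(1, 2)), -283) = Add(Mul(21, I), -283) = Add(-283, Mul(21, I))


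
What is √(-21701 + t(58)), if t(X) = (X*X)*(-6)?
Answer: I*√41885 ≈ 204.66*I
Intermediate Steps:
t(X) = -6*X² (t(X) = X²*(-6) = -6*X²)
√(-21701 + t(58)) = √(-21701 - 6*58²) = √(-21701 - 6*3364) = √(-21701 - 20184) = √(-41885) = I*√41885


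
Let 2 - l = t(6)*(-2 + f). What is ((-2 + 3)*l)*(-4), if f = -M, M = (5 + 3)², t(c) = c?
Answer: -1592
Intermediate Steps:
M = 64 (M = 8² = 64)
f = -64 (f = -1*64 = -64)
l = 398 (l = 2 - 6*(-2 - 64) = 2 - 6*(-66) = 2 - 1*(-396) = 2 + 396 = 398)
((-2 + 3)*l)*(-4) = ((-2 + 3)*398)*(-4) = (1*398)*(-4) = 398*(-4) = -1592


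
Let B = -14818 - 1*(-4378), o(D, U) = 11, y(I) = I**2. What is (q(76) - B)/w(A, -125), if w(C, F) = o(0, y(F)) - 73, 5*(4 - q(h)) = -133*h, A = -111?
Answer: -31164/155 ≈ -201.06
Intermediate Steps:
q(h) = 4 + 133*h/5 (q(h) = 4 - (-133)*h/5 = 4 + 133*h/5)
B = -10440 (B = -14818 + 4378 = -10440)
w(C, F) = -62 (w(C, F) = 11 - 73 = -62)
(q(76) - B)/w(A, -125) = ((4 + (133/5)*76) - 1*(-10440))/(-62) = ((4 + 10108/5) + 10440)*(-1/62) = (10128/5 + 10440)*(-1/62) = (62328/5)*(-1/62) = -31164/155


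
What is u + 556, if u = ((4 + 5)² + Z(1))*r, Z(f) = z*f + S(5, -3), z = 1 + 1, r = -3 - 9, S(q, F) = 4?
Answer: -488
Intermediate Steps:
r = -12
z = 2
Z(f) = 4 + 2*f (Z(f) = 2*f + 4 = 4 + 2*f)
u = -1044 (u = ((4 + 5)² + (4 + 2*1))*(-12) = (9² + (4 + 2))*(-12) = (81 + 6)*(-12) = 87*(-12) = -1044)
u + 556 = -1044 + 556 = -488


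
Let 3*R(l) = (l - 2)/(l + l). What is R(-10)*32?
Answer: 32/5 ≈ 6.4000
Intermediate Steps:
R(l) = (-2 + l)/(6*l) (R(l) = ((l - 2)/(l + l))/3 = ((-2 + l)/((2*l)))/3 = ((-2 + l)*(1/(2*l)))/3 = ((-2 + l)/(2*l))/3 = (-2 + l)/(6*l))
R(-10)*32 = ((1/6)*(-2 - 10)/(-10))*32 = ((1/6)*(-1/10)*(-12))*32 = (1/5)*32 = 32/5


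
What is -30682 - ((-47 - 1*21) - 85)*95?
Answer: -16147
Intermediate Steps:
-30682 - ((-47 - 1*21) - 85)*95 = -30682 - ((-47 - 21) - 85)*95 = -30682 - (-68 - 85)*95 = -30682 - (-153)*95 = -30682 - 1*(-14535) = -30682 + 14535 = -16147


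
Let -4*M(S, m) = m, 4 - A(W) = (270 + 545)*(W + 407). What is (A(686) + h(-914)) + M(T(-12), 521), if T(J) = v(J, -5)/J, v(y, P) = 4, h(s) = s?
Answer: -3567341/4 ≈ -8.9184e+5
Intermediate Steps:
A(W) = -331701 - 815*W (A(W) = 4 - (270 + 545)*(W + 407) = 4 - 815*(407 + W) = 4 - (331705 + 815*W) = 4 + (-331705 - 815*W) = -331701 - 815*W)
T(J) = 4/J
M(S, m) = -m/4
(A(686) + h(-914)) + M(T(-12), 521) = ((-331701 - 815*686) - 914) - ¼*521 = ((-331701 - 559090) - 914) - 521/4 = (-890791 - 914) - 521/4 = -891705 - 521/4 = -3567341/4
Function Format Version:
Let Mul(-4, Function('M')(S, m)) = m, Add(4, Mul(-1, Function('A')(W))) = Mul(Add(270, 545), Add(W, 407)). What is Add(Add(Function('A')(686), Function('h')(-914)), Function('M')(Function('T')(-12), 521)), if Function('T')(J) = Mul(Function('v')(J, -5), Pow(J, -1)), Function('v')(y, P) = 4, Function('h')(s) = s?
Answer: Rational(-3567341, 4) ≈ -8.9184e+5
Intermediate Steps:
Function('A')(W) = Add(-331701, Mul(-815, W)) (Function('A')(W) = Add(4, Mul(-1, Mul(Add(270, 545), Add(W, 407)))) = Add(4, Mul(-1, Mul(815, Add(407, W)))) = Add(4, Mul(-1, Add(331705, Mul(815, W)))) = Add(4, Add(-331705, Mul(-815, W))) = Add(-331701, Mul(-815, W)))
Function('T')(J) = Mul(4, Pow(J, -1))
Function('M')(S, m) = Mul(Rational(-1, 4), m)
Add(Add(Function('A')(686), Function('h')(-914)), Function('M')(Function('T')(-12), 521)) = Add(Add(Add(-331701, Mul(-815, 686)), -914), Mul(Rational(-1, 4), 521)) = Add(Add(Add(-331701, -559090), -914), Rational(-521, 4)) = Add(Add(-890791, -914), Rational(-521, 4)) = Add(-891705, Rational(-521, 4)) = Rational(-3567341, 4)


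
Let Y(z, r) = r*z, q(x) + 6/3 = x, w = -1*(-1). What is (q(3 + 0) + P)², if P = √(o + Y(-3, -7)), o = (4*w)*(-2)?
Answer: (1 + √13)² ≈ 21.211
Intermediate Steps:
w = 1
q(x) = -2 + x
o = -8 (o = (4*1)*(-2) = 4*(-2) = -8)
P = √13 (P = √(-8 - 7*(-3)) = √(-8 + 21) = √13 ≈ 3.6056)
(q(3 + 0) + P)² = ((-2 + (3 + 0)) + √13)² = ((-2 + 3) + √13)² = (1 + √13)²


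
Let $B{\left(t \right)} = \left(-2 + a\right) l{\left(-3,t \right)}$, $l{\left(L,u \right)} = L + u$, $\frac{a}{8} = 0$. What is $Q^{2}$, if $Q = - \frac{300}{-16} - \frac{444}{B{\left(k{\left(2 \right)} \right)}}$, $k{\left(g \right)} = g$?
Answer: $\frac{660969}{16} \approx 41311.0$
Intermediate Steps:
$a = 0$ ($a = 8 \cdot 0 = 0$)
$B{\left(t \right)} = 6 - 2 t$ ($B{\left(t \right)} = \left(-2 + 0\right) \left(-3 + t\right) = - 2 \left(-3 + t\right) = 6 - 2 t$)
$Q = - \frac{813}{4}$ ($Q = - \frac{300}{-16} - \frac{444}{6 - 4} = \left(-300\right) \left(- \frac{1}{16}\right) - \frac{444}{6 - 4} = \frac{75}{4} - \frac{444}{2} = \frac{75}{4} - 222 = - \frac{813}{4} \approx -203.25$)
$Q^{2} = \left(- \frac{813}{4}\right)^{2} = \frac{660969}{16}$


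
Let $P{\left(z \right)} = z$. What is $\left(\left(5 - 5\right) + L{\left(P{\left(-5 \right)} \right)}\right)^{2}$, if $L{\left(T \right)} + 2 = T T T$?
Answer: $16129$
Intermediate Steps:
$L{\left(T \right)} = -2 + T^{3}$ ($L{\left(T \right)} = -2 + T T T = -2 + T^{2} T = -2 + T^{3}$)
$\left(\left(5 - 5\right) + L{\left(P{\left(-5 \right)} \right)}\right)^{2} = \left(\left(5 - 5\right) + \left(-2 + \left(-5\right)^{3}\right)\right)^{2} = \left(\left(5 - 5\right) - 127\right)^{2} = \left(0 - 127\right)^{2} = \left(-127\right)^{2} = 16129$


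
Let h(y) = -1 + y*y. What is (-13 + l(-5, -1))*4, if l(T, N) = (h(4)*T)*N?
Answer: 248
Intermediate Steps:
h(y) = -1 + y²
l(T, N) = 15*N*T (l(T, N) = ((-1 + 4²)*T)*N = ((-1 + 16)*T)*N = (15*T)*N = 15*N*T)
(-13 + l(-5, -1))*4 = (-13 + 15*(-1)*(-5))*4 = (-13 + 75)*4 = 62*4 = 248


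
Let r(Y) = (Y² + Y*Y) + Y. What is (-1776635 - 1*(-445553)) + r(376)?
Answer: -1047954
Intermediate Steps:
r(Y) = Y + 2*Y² (r(Y) = (Y² + Y²) + Y = 2*Y² + Y = Y + 2*Y²)
(-1776635 - 1*(-445553)) + r(376) = (-1776635 - 1*(-445553)) + 376*(1 + 2*376) = (-1776635 + 445553) + 376*(1 + 752) = -1331082 + 376*753 = -1331082 + 283128 = -1047954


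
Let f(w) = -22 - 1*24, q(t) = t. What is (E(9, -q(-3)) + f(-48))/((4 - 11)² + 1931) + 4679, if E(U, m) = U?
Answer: 9264383/1980 ≈ 4679.0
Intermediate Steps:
f(w) = -46 (f(w) = -22 - 24 = -46)
(E(9, -q(-3)) + f(-48))/((4 - 11)² + 1931) + 4679 = (9 - 46)/((4 - 11)² + 1931) + 4679 = -37/((-7)² + 1931) + 4679 = -37/(49 + 1931) + 4679 = -37/1980 + 4679 = 9264383/1980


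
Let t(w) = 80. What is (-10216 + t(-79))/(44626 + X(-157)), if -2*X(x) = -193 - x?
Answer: -2534/11161 ≈ -0.22704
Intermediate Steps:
X(x) = 193/2 + x/2 (X(x) = -(-193 - x)/2 = 193/2 + x/2)
(-10216 + t(-79))/(44626 + X(-157)) = (-10216 + 80)/(44626 + (193/2 + (½)*(-157))) = -10136/(44626 + (193/2 - 157/2)) = -10136/(44626 + 18) = -10136/44644 = -10136*1/44644 = -2534/11161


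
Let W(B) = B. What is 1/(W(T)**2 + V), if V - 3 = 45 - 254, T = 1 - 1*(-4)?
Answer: -1/181 ≈ -0.0055249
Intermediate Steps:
T = 5 (T = 1 + 4 = 5)
V = -206 (V = 3 + (45 - 254) = 3 - 209 = -206)
1/(W(T)**2 + V) = 1/(5**2 - 206) = 1/(25 - 206) = 1/(-181) = -1/181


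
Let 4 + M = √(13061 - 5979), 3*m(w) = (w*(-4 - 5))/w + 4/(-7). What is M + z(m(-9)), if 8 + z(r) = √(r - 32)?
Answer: -12 + √7082 + I*√15519/21 ≈ 72.155 + 5.9322*I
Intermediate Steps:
m(w) = -67/21 (m(w) = ((w*(-4 - 5))/w + 4/(-7))/3 = ((w*(-9))/w + 4*(-⅐))/3 = ((-9*w)/w - 4/7)/3 = (-9 - 4/7)/3 = (⅓)*(-67/7) = -67/21)
z(r) = -8 + √(-32 + r) (z(r) = -8 + √(r - 32) = -8 + √(-32 + r))
M = -4 + √7082 (M = -4 + √(13061 - 5979) = -4 + √7082 ≈ 80.155)
M + z(m(-9)) = (-4 + √7082) + (-8 + √(-32 - 67/21)) = (-4 + √7082) + (-8 + √(-739/21)) = (-4 + √7082) + (-8 + I*√15519/21) = -12 + √7082 + I*√15519/21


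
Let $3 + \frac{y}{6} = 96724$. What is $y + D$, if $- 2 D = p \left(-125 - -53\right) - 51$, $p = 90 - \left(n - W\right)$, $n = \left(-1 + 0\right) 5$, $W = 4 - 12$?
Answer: $\frac{1166967}{2} \approx 5.8348 \cdot 10^{5}$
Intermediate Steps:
$W = -8$
$n = -5$ ($n = \left(-1\right) 5 = -5$)
$y = 580326$ ($y = -18 + 6 \cdot 96724 = -18 + 580344 = 580326$)
$p = 87$ ($p = 90 - \left(-5 - -8\right) = 90 - \left(-5 + 8\right) = 90 - 3 = 87$)
$D = \frac{6315}{2}$ ($D = - \frac{87 \left(-125 - -53\right) - 51}{2} = - \frac{87 \left(-125 + 53\right) - 51}{2} = - \frac{87 \left(-72\right) - 51}{2} = - \frac{-6264 - 51}{2} = \left(- \frac{1}{2}\right) \left(-6315\right) = \frac{6315}{2} \approx 3157.5$)
$y + D = 580326 + \frac{6315}{2} = \frac{1166967}{2}$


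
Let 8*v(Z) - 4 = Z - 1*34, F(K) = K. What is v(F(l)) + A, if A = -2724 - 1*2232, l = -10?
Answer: -4961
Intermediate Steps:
v(Z) = -15/4 + Z/8 (v(Z) = ½ + (Z - 1*34)/8 = ½ + (Z - 34)/8 = ½ + (-34 + Z)/8 = ½ + (-17/4 + Z/8) = -15/4 + Z/8)
A = -4956 (A = -2724 - 2232 = -4956)
v(F(l)) + A = (-15/4 + (⅛)*(-10)) - 4956 = (-15/4 - 5/4) - 4956 = -5 - 4956 = -4961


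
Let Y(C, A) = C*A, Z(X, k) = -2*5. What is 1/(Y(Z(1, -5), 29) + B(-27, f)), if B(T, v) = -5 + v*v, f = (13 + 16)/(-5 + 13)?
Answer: -64/18039 ≈ -0.0035479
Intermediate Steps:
Z(X, k) = -10
Y(C, A) = A*C
f = 29/8 ≈ 3.6250
B(T, v) = -5 + v²
1/(Y(Z(1, -5), 29) + B(-27, f)) = 1/(29*(-10) + (-5 + (29/8)²)) = 1/(-290 + (-5 + 841/64)) = 1/(-290 + 521/64) = 1/(-18039/64) = -64/18039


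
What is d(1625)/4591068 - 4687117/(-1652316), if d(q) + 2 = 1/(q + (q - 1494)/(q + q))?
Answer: 3156926357623106679/1112888953343565748 ≈ 2.8367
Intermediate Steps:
d(q) = -2 + 1/(q + (-1494 + q)/(2*q)) (d(q) = -2 + 1/(q + (q - 1494)/(q + q)) = -2 + 1/(q + (-1494 + q)/((2*q))) = -2 + 1/(q + (-1494 + q)*(1/(2*q))) = -2 + 1/(q + (-1494 + q)/(2*q)))
d(1625)/4591068 - 4687117/(-1652316) = (4*(747 - 1*1625²)/(-1494 + 1625 + 2*1625²))/4591068 - 4687117/(-1652316) = (4*(747 - 1*2640625)/(-1494 + 1625 + 2*2640625))*(1/4591068) - 4687117*(-1/1652316) = (4*(747 - 2640625)/(-1494 + 1625 + 5281250))*(1/4591068) + 4687117/1652316 = (4*(-2639878)/5281381)*(1/4591068) + 4687117/1652316 = (4*(1/5281381)*(-2639878))*(1/4591068) + 4687117/1652316 = -10559512/5281381*1/4591068 + 4687117/1652316 = -2639878/6061794826227 + 4687117/1652316 = 3156926357623106679/1112888953343565748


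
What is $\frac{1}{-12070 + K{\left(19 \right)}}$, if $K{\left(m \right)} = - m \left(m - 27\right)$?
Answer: $- \frac{1}{11918} \approx -8.3907 \cdot 10^{-5}$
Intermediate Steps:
$K{\left(m \right)} = - m \left(-27 + m\right)$
$\frac{1}{-12070 + K{\left(19 \right)}} = \frac{1}{-12070 + 19 \left(27 - 19\right)} = \frac{1}{-12070 + 19 \cdot 8} = \frac{1}{-12070 + 152} = \frac{1}{-11918} = - \frac{1}{11918}$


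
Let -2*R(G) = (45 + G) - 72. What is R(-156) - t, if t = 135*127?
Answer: -34107/2 ≈ -17054.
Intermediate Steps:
R(G) = 27/2 - G/2 (R(G) = -((45 + G) - 72)/2 = -(-27 + G)/2 = 27/2 - G/2)
t = 17145
R(-156) - t = (27/2 - ½*(-156)) - 1*17145 = (27/2 + 78) - 17145 = 183/2 - 17145 = -34107/2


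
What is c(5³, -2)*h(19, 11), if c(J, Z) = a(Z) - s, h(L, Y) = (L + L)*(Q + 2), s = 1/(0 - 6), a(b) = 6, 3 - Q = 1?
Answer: 2812/3 ≈ 937.33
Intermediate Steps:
Q = 2 (Q = 3 - 1*1 = 3 - 1 = 2)
s = -⅙ (s = 1/(-6) = -⅙ ≈ -0.16667)
h(L, Y) = 8*L (h(L, Y) = (L + L)*(2 + 2) = (2*L)*4 = 8*L)
c(J, Z) = 37/6 (c(J, Z) = 6 - 1*(-⅙) = 6 + ⅙ = 37/6)
c(5³, -2)*h(19, 11) = 37*(8*19)/6 = (37/6)*152 = 2812/3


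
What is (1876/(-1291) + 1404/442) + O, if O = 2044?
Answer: 44897490/21947 ≈ 2045.7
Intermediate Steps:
(1876/(-1291) + 1404/442) + O = (1876/(-1291) + 1404/442) + 2044 = (1876*(-1/1291) + 1404*(1/442)) + 2044 = (-1876/1291 + 54/17) + 2044 = 37822/21947 + 2044 = 44897490/21947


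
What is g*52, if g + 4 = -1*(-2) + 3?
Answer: 52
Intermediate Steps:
g = 1 (g = -4 + (-1*(-2) + 3) = -4 + (2 + 3) = -4 + 5 = 1)
g*52 = 1*52 = 52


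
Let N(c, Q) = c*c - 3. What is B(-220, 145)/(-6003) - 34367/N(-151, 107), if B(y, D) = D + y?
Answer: -68198417/45618798 ≈ -1.4950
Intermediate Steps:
N(c, Q) = -3 + c² (N(c, Q) = c² - 3 = -3 + c²)
B(-220, 145)/(-6003) - 34367/N(-151, 107) = (145 - 220)/(-6003) - 34367/(-3 + (-151)²) = -75*(-1/6003) - 34367/(-3 + 22801) = 25/2001 - 34367/22798 = -68198417/45618798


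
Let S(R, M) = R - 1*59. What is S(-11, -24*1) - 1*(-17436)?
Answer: 17366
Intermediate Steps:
S(R, M) = -59 + R (S(R, M) = R - 59 = -59 + R)
S(-11, -24*1) - 1*(-17436) = (-59 - 11) - 1*(-17436) = -70 + 17436 = 17366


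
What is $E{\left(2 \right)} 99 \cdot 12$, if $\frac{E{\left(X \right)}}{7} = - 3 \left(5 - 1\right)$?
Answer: $-99792$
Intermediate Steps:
$E{\left(X \right)} = -84$ ($E{\left(X \right)} = 7 \left(- 3 \left(5 - 1\right)\right) = 7 \left(\left(-3\right) 4\right) = 7 \left(-12\right) = -84$)
$E{\left(2 \right)} 99 \cdot 12 = \left(-84\right) 99 \cdot 12 = \left(-8316\right) 12 = -99792$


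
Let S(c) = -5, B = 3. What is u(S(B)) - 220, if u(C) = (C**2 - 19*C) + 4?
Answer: -96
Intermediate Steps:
u(C) = 4 + C**2 - 19*C
u(S(B)) - 220 = (4 + (-5)**2 - 19*(-5)) - 220 = (4 + 25 + 95) - 220 = 124 - 220 = -96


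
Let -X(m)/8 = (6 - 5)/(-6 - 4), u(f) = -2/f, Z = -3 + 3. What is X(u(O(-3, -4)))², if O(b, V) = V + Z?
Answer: 16/25 ≈ 0.64000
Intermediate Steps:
Z = 0
O(b, V) = V (O(b, V) = V + 0 = V)
X(m) = ⅘ (X(m) = -8*(6 - 5)/(-6 - 4) = -8/(-10) = -8*(-1)/10 = -8*(-⅒) = ⅘)
X(u(O(-3, -4)))² = (⅘)² = 16/25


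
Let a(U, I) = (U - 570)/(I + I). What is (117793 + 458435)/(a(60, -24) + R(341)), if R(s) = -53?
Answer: -1536608/113 ≈ -13598.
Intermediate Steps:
a(U, I) = (-570 + U)/(2*I) (a(U, I) = (-570 + U)/((2*I)) = (-570 + U)*(1/(2*I)) = (-570 + U)/(2*I))
(117793 + 458435)/(a(60, -24) + R(341)) = (117793 + 458435)/((½)*(-570 + 60)/(-24) - 53) = 576228/((½)*(-1/24)*(-510) - 53) = 576228/(85/8 - 53) = 576228/(-339/8) = 576228*(-8/339) = -1536608/113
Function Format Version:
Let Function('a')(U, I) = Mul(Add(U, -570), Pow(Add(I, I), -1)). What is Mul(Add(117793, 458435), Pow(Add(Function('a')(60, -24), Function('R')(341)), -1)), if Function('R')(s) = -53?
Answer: Rational(-1536608, 113) ≈ -13598.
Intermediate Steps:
Function('a')(U, I) = Mul(Rational(1, 2), Pow(I, -1), Add(-570, U)) (Function('a')(U, I) = Mul(Add(-570, U), Pow(Mul(2, I), -1)) = Mul(Add(-570, U), Mul(Rational(1, 2), Pow(I, -1))) = Mul(Rational(1, 2), Pow(I, -1), Add(-570, U)))
Mul(Add(117793, 458435), Pow(Add(Function('a')(60, -24), Function('R')(341)), -1)) = Mul(Add(117793, 458435), Pow(Add(Mul(Rational(1, 2), Pow(-24, -1), Add(-570, 60)), -53), -1)) = Mul(576228, Pow(Add(Mul(Rational(1, 2), Rational(-1, 24), -510), -53), -1)) = Mul(576228, Pow(Add(Rational(85, 8), -53), -1)) = Mul(576228, Pow(Rational(-339, 8), -1)) = Mul(576228, Rational(-8, 339)) = Rational(-1536608, 113)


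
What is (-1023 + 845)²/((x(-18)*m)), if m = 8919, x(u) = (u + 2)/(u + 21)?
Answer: -7921/11892 ≈ -0.66608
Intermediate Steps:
x(u) = (2 + u)/(21 + u)
(-1023 + 845)²/((x(-18)*m)) = (-1023 + 845)²/((((2 - 18)/(21 - 18))*8919)) = (-178)²/(((-16/3)*8919)) = 31684/((((⅓)*(-16))*8919)) = 31684/((-16/3*8919)) = 31684/(-47568) = 31684*(-1/47568) = -7921/11892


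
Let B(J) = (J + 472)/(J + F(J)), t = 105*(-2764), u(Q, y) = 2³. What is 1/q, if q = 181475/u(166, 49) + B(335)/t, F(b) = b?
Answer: 8101975/183788239107 ≈ 4.4083e-5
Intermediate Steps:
u(Q, y) = 8
t = -290220
B(J) = (472 + J)/(2*J) (B(J) = (J + 472)/(J + J) = (472 + J)/((2*J)) = (472 + J)*(1/(2*J)) = (472 + J)/(2*J))
q = 183788239107/8101975 (q = 181475/8 + ((½)*(472 + 335)/335)/(-290220) = 181475*(⅛) + ((½)*(1/335)*807)*(-1/290220) = 181475/8 + (807/670)*(-1/290220) = 181475/8 - 269/64815800 = 183788239107/8101975 ≈ 22684.)
1/q = 1/(183788239107/8101975) = 8101975/183788239107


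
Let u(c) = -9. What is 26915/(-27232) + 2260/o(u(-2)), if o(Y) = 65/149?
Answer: 1833670841/354016 ≈ 5179.6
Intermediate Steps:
o(Y) = 65/149 (o(Y) = 65*(1/149) = 65/149)
26915/(-27232) + 2260/o(u(-2)) = 26915/(-27232) + 2260/(65/149) = 26915*(-1/27232) + 2260*(149/65) = -26915/27232 + 67348/13 = 1833670841/354016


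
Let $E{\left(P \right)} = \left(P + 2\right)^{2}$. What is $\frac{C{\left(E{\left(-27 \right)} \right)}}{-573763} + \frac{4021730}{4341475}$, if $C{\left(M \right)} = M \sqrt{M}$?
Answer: $\frac{447936864623}{498195544085} \approx 0.89912$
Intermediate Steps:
$E{\left(P \right)} = \left(2 + P\right)^{2}$
$C{\left(M \right)} = M^{\frac{3}{2}}$
$\frac{C{\left(E{\left(-27 \right)} \right)}}{-573763} + \frac{4021730}{4341475} = \frac{\left(\left(2 - 27\right)^{2}\right)^{\frac{3}{2}}}{-573763} + \frac{4021730}{4341475} = \left(\left(-25\right)^{2}\right)^{\frac{3}{2}} \left(- \frac{1}{573763}\right) + 4021730 \cdot \frac{1}{4341475} = 625^{\frac{3}{2}} \left(- \frac{1}{573763}\right) + \frac{804346}{868295} = 15625 \left(- \frac{1}{573763}\right) + \frac{804346}{868295} = - \frac{15625}{573763} + \frac{804346}{868295} = \frac{447936864623}{498195544085}$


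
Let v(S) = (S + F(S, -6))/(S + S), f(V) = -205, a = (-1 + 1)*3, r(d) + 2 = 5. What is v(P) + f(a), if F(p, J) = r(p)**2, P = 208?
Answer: -85063/416 ≈ -204.48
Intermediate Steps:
r(d) = 3 (r(d) = -2 + 5 = 3)
a = 0 (a = 0*3 = 0)
F(p, J) = 9 (F(p, J) = 3**2 = 9)
v(S) = (9 + S)/(2*S) (v(S) = (S + 9)/(S + S) = (9 + S)/((2*S)) = (9 + S)*(1/(2*S)) = (9 + S)/(2*S))
v(P) + f(a) = (1/2)*(9 + 208)/208 - 205 = (1/2)*(1/208)*217 - 205 = 217/416 - 205 = -85063/416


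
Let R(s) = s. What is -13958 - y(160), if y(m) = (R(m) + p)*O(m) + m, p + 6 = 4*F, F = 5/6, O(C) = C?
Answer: -117874/3 ≈ -39291.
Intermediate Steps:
F = ⅚ (F = 5*(⅙) = ⅚ ≈ 0.83333)
p = -8/3 (p = -6 + 4*(⅚) = -6 + 10/3 = -8/3 ≈ -2.6667)
y(m) = m + m*(-8/3 + m) (y(m) = (m - 8/3)*m + m = (-8/3 + m)*m + m = m*(-8/3 + m) + m = m + m*(-8/3 + m))
-13958 - y(160) = -13958 - 160*(-5 + 3*160)/3 = -13958 - 160*(-5 + 480)/3 = -13958 - 160*475/3 = -13958 - 1*76000/3 = -13958 - 76000/3 = -117874/3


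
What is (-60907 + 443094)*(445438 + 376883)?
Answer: 314280396027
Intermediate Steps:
(-60907 + 443094)*(445438 + 376883) = 382187*822321 = 314280396027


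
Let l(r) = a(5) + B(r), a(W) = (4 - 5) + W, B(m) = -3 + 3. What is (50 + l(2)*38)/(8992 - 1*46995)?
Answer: -202/38003 ≈ -0.0053154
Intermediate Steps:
B(m) = 0
a(W) = -1 + W
l(r) = 4 (l(r) = (-1 + 5) + 0 = 4 + 0 = 4)
(50 + l(2)*38)/(8992 - 1*46995) = (50 + 4*38)/(8992 - 1*46995) = (50 + 152)/(8992 - 46995) = 202/(-38003) = 202*(-1/38003) = -202/38003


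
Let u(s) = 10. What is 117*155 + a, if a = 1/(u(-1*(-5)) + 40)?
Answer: 906751/50 ≈ 18135.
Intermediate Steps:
a = 1/50 (a = 1/(10 + 40) = 1/50 ≈ 0.020000)
117*155 + a = 117*155 + 1/50 = 18135 + 1/50 = 906751/50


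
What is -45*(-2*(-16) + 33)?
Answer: -2925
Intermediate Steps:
-45*(-2*(-16) + 33) = -45*(32 + 33) = -45*65 = -2925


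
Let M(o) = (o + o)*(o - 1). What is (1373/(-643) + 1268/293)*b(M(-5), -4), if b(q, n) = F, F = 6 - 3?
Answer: 1239105/188399 ≈ 6.5770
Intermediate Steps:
F = 3
M(o) = 2*o*(-1 + o) (M(o) = (2*o)*(-1 + o) = 2*o*(-1 + o))
b(q, n) = 3
(1373/(-643) + 1268/293)*b(M(-5), -4) = (1373/(-643) + 1268/293)*3 = (1373*(-1/643) + 1268*(1/293))*3 = (-1373/643 + 1268/293)*3 = (413035/188399)*3 = 1239105/188399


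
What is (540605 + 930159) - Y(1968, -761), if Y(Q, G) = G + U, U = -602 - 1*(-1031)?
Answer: 1471096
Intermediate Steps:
U = 429 (U = -602 + 1031 = 429)
Y(Q, G) = 429 + G (Y(Q, G) = G + 429 = 429 + G)
(540605 + 930159) - Y(1968, -761) = (540605 + 930159) - (429 - 761) = 1470764 - 1*(-332) = 1470764 + 332 = 1471096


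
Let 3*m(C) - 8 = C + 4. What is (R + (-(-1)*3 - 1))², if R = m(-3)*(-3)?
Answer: 49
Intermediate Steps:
m(C) = 4 + C/3 (m(C) = 8/3 + (C + 4)/3 = 8/3 + (4 + C)/3 = 8/3 + (4/3 + C/3) = 4 + C/3)
R = -9 (R = (4 + (⅓)*(-3))*(-3) = (4 - 1)*(-3) = 3*(-3) = -9)
(R + (-(-1)*3 - 1))² = (-9 + (-(-1)*3 - 1))² = (-9 + (-1*(-3) - 1))² = (-9 + (3 - 1))² = (-9 + 2)² = (-7)² = 49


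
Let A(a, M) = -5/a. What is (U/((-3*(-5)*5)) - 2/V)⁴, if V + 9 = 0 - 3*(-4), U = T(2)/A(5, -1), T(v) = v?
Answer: 7311616/31640625 ≈ 0.23108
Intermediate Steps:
U = -2 (U = 2/((-5/5)) = 2/((-5*⅕)) = 2/(-1) = 2*(-1) = -2)
V = 3 (V = -9 + (0 - 3*(-4)) = -9 + (0 + 12) = -9 + 12 = 3)
(U/((-3*(-5)*5)) - 2/V)⁴ = (-2/(-3*(-5)*5) - 2/3)⁴ = (-2/(15*5) - 2*⅓)⁴ = (-2/75 - ⅔)⁴ = (-52/75)⁴ = 7311616/31640625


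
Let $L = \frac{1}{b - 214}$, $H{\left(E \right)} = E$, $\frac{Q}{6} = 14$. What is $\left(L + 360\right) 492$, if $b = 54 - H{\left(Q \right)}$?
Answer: $\frac{10804197}{61} \approx 1.7712 \cdot 10^{5}$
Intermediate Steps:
$Q = 84$ ($Q = 6 \cdot 14 = 84$)
$b = -30$ ($b = 54 - 84 = -30$)
$L = - \frac{1}{244}$ ($L = \frac{1}{-30 - 214} = \frac{1}{-244} = - \frac{1}{244} \approx -0.0040984$)
$\left(L + 360\right) 492 = \left(- \frac{1}{244} + 360\right) 492 = \frac{87839}{244} \cdot 492 = \frac{10804197}{61}$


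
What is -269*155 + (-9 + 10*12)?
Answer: -41584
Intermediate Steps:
-269*155 + (-9 + 10*12) = -41695 + (-9 + 120) = -41695 + 111 = -41584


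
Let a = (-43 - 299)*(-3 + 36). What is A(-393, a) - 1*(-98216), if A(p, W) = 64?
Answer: 98280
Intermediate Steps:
a = -11286 (a = -342*33 = -11286)
A(-393, a) - 1*(-98216) = 64 - 1*(-98216) = 64 + 98216 = 98280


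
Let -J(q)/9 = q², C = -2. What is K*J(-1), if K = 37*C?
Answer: 666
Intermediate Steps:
K = -74 (K = 37*(-2) = -74)
J(q) = -9*q²
K*J(-1) = -(-666)*(-1)² = -(-666) = -74*(-9) = 666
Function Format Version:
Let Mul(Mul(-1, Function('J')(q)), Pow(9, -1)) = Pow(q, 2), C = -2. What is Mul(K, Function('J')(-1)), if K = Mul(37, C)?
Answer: 666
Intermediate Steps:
K = -74 (K = Mul(37, -2) = -74)
Function('J')(q) = Mul(-9, Pow(q, 2))
Mul(K, Function('J')(-1)) = Mul(-74, Mul(-9, Pow(-1, 2))) = Mul(-74, Mul(-9, 1)) = Mul(-74, -9) = 666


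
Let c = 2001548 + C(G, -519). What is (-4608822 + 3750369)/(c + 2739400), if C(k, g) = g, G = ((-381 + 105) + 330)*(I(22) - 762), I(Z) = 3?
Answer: -286151/1580143 ≈ -0.18109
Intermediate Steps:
G = -40986 (G = ((-381 + 105) + 330)*(3 - 762) = (-276 + 330)*(-759) = 54*(-759) = -40986)
c = 2001029 (c = 2001548 - 519 = 2001029)
(-4608822 + 3750369)/(c + 2739400) = (-4608822 + 3750369)/(2001029 + 2739400) = -858453/4740429 = -858453*1/4740429 = -286151/1580143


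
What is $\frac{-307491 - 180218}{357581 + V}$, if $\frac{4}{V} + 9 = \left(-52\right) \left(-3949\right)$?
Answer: $- \frac{100145678351}{73425324963} \approx -1.3639$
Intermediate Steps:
$V = \frac{4}{205339}$ ($V = \frac{4}{-9 - -205348} = \frac{4}{-9 + 205348} = \frac{4}{205339} \approx 1.948 \cdot 10^{-5}$)
$\frac{-307491 - 180218}{357581 + V} = \frac{-307491 - 180218}{357581 + \frac{4}{205339}} = - \frac{487709}{\frac{73425324963}{205339}} = \left(-487709\right) \frac{205339}{73425324963} = - \frac{100145678351}{73425324963}$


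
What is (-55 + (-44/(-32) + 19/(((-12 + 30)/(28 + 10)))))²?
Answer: 946729/5184 ≈ 182.63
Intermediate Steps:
(-55 + (-44/(-32) + 19/(((-12 + 30)/(28 + 10)))))² = (-55 + (-44*(-1/32) + 19/((18/38))))² = (-55 + (11/8 + 19/((18*(1/38)))))² = (-55 + (11/8 + 19/(9/19)))² = (-55 + (11/8 + 19*(19/9)))² = (-55 + (11/8 + 361/9))² = (-55 + 2987/72)² = (-973/72)² = 946729/5184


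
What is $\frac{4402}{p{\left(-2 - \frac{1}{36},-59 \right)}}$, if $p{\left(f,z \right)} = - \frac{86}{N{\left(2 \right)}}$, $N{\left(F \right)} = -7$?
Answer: $\frac{15407}{43} \approx 358.3$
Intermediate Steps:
$p{\left(f,z \right)} = \frac{86}{7}$ ($p{\left(f,z \right)} = - \frac{86}{-7} = \left(-86\right) \left(- \frac{1}{7}\right) = \frac{86}{7}$)
$\frac{4402}{p{\left(-2 - \frac{1}{36},-59 \right)}} = \frac{4402}{\frac{86}{7}} = 4402 \cdot \frac{7}{86} = \frac{15407}{43}$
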